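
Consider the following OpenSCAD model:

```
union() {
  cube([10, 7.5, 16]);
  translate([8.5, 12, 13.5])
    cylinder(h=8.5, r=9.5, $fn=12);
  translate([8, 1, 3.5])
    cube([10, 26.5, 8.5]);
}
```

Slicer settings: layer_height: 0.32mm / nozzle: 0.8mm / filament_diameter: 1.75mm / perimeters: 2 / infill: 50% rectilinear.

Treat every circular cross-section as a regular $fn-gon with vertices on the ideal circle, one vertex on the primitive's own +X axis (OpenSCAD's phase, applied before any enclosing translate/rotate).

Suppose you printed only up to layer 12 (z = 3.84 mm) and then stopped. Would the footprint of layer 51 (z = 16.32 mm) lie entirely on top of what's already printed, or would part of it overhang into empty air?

Compare the two slices. At z = 3.84: the cube (footprint 10×7.5) is included at this height (area 75.00 mm²); the cylinder at (8.5, 12) is absent (z outside [13.5, 22]); the cube at (8, 1) is present — its section is the full 10×26.5 rectangle (area 265.00 mm²); Taking the union: the regions partially overlap — summed areas 340.00 mm² minus the doubly-counted overlap 13.00 mm² gives 327.00 mm² — area = 327.00 mm². At z = 16.32: the cube does not reach this height (z outside [0, 16]); the r=9.5 cylinder at (8.5, 12) gives a regular 12-gon of circumradius 9.5 (constant along its height) (area = (12/2)·9.500²·sin(360°/12) = 270.75 mm²); the cube at (8, 1) is not intersected at this z (z outside [3.5, 12]); Taking the union: only the r=9.5 cylinder at (8.5, 12) is present, so the union is just that shape — area = 270.75 mm². Checking containment: at z = 16.32 the cross-section extends beyond the z = 3.84 cross-section by about 100.76 mm².

part overhangs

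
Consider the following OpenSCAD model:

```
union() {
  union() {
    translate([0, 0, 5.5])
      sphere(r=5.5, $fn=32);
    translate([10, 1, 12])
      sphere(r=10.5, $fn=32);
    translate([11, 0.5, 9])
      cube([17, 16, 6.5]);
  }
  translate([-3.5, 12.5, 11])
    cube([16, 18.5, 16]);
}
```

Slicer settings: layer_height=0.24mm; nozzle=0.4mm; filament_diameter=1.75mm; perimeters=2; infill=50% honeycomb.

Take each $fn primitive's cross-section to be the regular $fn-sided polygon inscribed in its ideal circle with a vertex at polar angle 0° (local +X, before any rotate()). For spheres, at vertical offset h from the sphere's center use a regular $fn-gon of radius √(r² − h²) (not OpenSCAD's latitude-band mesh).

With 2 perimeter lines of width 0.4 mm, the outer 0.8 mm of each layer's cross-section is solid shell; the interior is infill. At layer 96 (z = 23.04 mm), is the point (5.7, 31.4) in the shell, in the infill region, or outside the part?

outside

At z = 23.04 mm: the sphere is not intersected at this z (|z−center|=17.540 > r=5.5); the sphere at (10, 1) is absent (|z−center|=11.040 > r=10.5); the cube at (11, 0.5) is absent (z outside [9, 15.5]); Taking the union: nothing is present at this height; the cube at (-3.5, 12.5) is present — its section is the full 16×18.5 rectangle; Merging all regions: only the 16×18.5 cube at (-3.5, 12.5) is present, so the union is just that shape — 1 connected region. Overall, the cross-section is a single solid region. The nearest boundary edge runs (12.50, 31.00)→(-3.50, 31.00); distance from the point to it = 0.40 mm. The point is not inside any of the regions above, so it lies outside the cross-section (0.40 mm from the nearest boundary).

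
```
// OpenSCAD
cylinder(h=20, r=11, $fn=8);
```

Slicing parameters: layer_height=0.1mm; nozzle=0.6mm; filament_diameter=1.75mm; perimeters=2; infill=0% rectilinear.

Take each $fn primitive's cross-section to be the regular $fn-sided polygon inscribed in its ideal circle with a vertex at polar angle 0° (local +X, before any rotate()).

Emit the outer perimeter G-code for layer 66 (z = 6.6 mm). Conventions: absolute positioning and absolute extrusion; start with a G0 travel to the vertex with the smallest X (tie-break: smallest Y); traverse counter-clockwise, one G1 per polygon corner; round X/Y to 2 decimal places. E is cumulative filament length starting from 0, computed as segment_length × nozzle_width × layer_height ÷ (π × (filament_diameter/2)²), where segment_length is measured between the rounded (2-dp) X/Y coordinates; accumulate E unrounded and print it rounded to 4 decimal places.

G0 X-11.00 Y0.00 Z6.60
G1 X-7.78 Y-7.78 E0.2100
G1 X0.00 Y-11.00 E0.4201
G1 X7.78 Y-7.78 E0.6301
G1 X11.00 Y0.00 E0.8402
G1 X7.78 Y7.78 E1.0502
G1 X0.00 Y11.00 E1.2602
G1 X-7.78 Y7.78 E1.4703
G1 X-11.00 Y0.00 E1.6803

At z = 6.6 mm: the r=11 cylinder gives a regular 8-gon of circumradius 11 (constant along its height). The outline is a single polygon with 8 vertices. Extrusion per mm of travel: 0.6 × 0.1 / (π × 0.875²) = 0.024945. Accumulating E over each segment gives final E = 1.6803.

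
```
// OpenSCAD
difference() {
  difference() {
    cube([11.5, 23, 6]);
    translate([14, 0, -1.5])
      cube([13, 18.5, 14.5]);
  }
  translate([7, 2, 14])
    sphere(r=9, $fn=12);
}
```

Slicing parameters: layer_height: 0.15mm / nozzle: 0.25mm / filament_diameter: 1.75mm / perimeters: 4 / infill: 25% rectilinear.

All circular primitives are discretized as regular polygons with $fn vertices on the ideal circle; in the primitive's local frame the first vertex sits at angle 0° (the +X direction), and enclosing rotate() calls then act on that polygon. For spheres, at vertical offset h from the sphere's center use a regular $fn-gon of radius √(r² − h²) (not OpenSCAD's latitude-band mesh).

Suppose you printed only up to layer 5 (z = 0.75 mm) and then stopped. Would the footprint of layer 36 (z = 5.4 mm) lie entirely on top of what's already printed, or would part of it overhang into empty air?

Compare the two slices. At z = 0.75: the cube (footprint 11.5×23) is included at this height (area 264.50 mm²); the cube at (14, 0) (footprint 13×18.5) is included at this height (area 240.50 mm²); Taking the first minus the rest: starting from the 11.5×23 cube (264.50 mm²), the 13×18.5 cube at (14, 0) misses the remaining region (no effect) — area = 264.50 mm²; the sphere at (7, 2) is not intersected at this z (|z−center|=13.250 > r=9); Subtracting the remaining from the first: none of the subtracted shapes is present at this height, so that combined region is unchanged — area = 264.50 mm². At z = 5.4: the cube (footprint 11.5×23) is included at this height (area 264.50 mm²); the cube at (14, 0) (footprint 13×18.5) is included at this height (area 240.50 mm²); After the difference (first − rest): starting from the 11.5×23 cube (264.50 mm²), the 13×18.5 cube at (14, 0) misses the remaining region (no effect) — area = 264.50 mm²; the r=9 sphere at (7, 2) slices to a regular 12-gon of circumradius 2.653 (√(r²−h²) with h=8.6 from center) (area = (12/2)·2.653²·sin(360°/12) = 21.12 mm²); After the difference (first − rest): starting from the result so far (264.50 mm²), the r=9 sphere at (7, 2) partially overlaps it — only the 19.77 mm² overlap (of its 21.12 mm²) is removed, clipping the outline — area = 244.73 mm². Checking containment: the cross-section at z = 5.4 is a subset of the cross-section at z = 0.75.

entirely on top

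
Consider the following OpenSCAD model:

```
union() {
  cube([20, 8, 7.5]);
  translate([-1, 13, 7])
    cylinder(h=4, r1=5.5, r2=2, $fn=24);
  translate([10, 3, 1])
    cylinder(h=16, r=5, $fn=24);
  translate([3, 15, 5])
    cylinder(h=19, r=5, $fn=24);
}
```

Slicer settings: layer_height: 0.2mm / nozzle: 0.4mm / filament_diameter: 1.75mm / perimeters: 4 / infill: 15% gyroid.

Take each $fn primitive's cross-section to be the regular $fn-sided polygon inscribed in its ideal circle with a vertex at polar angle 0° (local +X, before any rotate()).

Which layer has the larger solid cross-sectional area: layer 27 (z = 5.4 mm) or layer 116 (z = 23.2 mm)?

Layer 27 (z = 5.4): the cube is present — its section is the full 20×8 rectangle (area 160.00 mm²); the cone at (-1, 13) is absent (z outside [7, 11]); the r=5 cylinder at (10, 3) contributes a regular 24-gon of circumradius 5 (area = (24/2)·5.000²·sin(360°/24) = 77.65 mm²); the r=5 cylinder at (3, 15) contributes a regular 24-gon of circumradius 5 (area = (24/2)·5.000²·sin(360°/24) = 77.65 mm²); Merging all regions: the regions partially overlap — summed areas 315.29 mm² minus the doubly-counted overlap 66.73 mm² gives 248.56 mm² — area = 248.56 mm². So its area = 248.56 mm². Layer 116 (z = 23.2): the cube is absent (z outside [0, 7.5]); the cone at (-1, 13) is not intersected at this z (z outside [7, 11]); the cylinder at (10, 3) does not reach this height (z outside [1, 17]); the cylinder at (3, 15): section is a regular 24-gon, circumradius r=5 (area = (24/2)·5.000²·sin(360°/24) = 77.65 mm²); Combining (union): only the r=5 cylinder at (3, 15) is present, so the union is just that shape — area = 77.65 mm². So its area = 77.65 mm². Layer 27 is larger (248.56 vs 77.65 mm²).

layer 27 (z = 5.4 mm)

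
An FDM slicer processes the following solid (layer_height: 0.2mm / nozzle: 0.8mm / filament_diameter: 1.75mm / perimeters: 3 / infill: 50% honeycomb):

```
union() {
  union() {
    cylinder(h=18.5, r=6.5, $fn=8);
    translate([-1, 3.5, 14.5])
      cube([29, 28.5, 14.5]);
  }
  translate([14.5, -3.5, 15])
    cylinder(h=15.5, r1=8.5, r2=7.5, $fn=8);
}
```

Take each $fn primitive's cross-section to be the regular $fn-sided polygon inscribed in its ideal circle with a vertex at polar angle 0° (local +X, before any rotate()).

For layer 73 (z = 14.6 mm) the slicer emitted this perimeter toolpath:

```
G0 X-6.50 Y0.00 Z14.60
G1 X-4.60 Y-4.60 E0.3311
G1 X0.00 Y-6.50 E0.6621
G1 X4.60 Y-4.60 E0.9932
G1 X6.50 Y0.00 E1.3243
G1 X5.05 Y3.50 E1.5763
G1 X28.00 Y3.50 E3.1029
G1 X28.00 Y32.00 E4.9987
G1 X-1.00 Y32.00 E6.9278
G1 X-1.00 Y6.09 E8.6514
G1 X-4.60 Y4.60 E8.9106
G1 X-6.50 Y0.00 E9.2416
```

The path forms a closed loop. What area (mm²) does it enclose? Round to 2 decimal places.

Apply the shoelace formula to the sequence of (X, Y) vertices; enclosed area = 933.62 mm².

933.62 mm²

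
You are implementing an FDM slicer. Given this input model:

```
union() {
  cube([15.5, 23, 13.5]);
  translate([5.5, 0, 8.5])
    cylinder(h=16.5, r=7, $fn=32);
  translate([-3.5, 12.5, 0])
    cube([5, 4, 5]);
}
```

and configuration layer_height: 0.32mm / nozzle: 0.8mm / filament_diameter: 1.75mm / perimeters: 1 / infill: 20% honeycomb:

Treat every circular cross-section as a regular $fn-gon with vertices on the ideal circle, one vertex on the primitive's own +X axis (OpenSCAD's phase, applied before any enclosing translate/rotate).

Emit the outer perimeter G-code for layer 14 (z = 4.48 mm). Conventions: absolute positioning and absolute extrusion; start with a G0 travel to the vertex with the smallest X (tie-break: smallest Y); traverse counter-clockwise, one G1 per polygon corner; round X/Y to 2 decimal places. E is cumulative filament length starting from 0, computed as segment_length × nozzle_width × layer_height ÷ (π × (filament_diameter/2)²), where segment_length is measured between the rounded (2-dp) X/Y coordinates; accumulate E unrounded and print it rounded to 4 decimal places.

At z = 4.48 mm: the 15.5×23 cube contributes its full rectangle; the cylinder at (5.5, 0) is absent (z outside [8.5, 25]); the cube at (-3.5, 12.5) is present — its section is the full 5×4 rectangle; Combining (union): the regions partially overlap (shared area 6.00 mm²), so overlapping operands fuse into one piece — 1 connected region. The outline is a single polygon with 8 vertices. Extrusion per mm of travel: 0.8 × 0.32 / (π × 0.875²) = 0.106432. Accumulating E over each segment gives final E = 8.9403.

G0 X-3.50 Y12.50 Z4.48
G1 X0.00 Y12.50 E0.3725
G1 X0.00 Y0.00 E1.7029
G1 X15.50 Y0.00 E3.3526
G1 X15.50 Y23.00 E5.8006
G1 X0.00 Y23.00 E7.4503
G1 X0.00 Y16.50 E8.1421
G1 X-3.50 Y16.50 E8.5146
G1 X-3.50 Y12.50 E8.9403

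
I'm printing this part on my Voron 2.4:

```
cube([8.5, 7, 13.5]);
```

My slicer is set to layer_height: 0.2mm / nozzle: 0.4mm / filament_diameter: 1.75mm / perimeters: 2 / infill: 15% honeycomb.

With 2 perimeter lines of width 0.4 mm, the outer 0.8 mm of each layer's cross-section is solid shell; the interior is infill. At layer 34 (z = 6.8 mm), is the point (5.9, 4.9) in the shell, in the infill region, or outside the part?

At z = 6.8 mm: the cube is present — its section is the full 8.5×7 rectangle. Overall, the cross-section is a single solid region. The nearest boundary edge runs (8.50, 7.00)→(0.00, 7.00); distance from the point to it = 2.10 mm. The point is inside the cross-section and 2.10 mm from the nearest boundary — more than the 0.8 mm shell width (2 × 0.4), so it's in the infill interior.

infill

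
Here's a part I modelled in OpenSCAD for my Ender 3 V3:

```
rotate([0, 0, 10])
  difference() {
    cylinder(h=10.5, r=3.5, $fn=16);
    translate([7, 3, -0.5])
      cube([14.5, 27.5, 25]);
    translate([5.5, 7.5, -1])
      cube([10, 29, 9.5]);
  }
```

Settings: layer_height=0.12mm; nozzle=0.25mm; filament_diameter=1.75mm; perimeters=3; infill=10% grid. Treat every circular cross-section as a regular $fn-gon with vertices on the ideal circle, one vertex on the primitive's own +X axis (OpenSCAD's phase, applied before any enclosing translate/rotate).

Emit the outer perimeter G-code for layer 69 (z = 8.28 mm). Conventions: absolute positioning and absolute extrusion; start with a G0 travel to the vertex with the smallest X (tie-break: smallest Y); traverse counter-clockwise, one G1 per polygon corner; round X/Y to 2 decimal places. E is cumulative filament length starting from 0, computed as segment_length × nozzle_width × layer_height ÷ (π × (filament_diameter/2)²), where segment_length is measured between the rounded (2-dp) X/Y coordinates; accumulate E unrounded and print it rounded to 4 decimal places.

At z = 8.28 mm: the cylinder: section is a regular 16-gon, circumradius r=3.5; the cube at (7, 3) is present — its section is the full 14.5×27.5 rectangle; the cube at (5.5, 7.5) (footprint 10×29) is included at this height; After the difference (first − rest): starting from the r=3.5 cylinder, the 14.5×27.5 cube at (7, 3) misses the remaining region (no effect); the 10×29 cube at (5.5, 7.5) misses the remaining region (no effect) — 1 connected region; (rotated 10° about Z; rotation is an isometry so areas/perimeters/island counts are preserved). The outline is a single polygon with 16 vertices. Extrusion per mm of travel: 0.25 × 0.12 / (π × 0.875²) = 0.012473. Accumulating E over each segment gives final E = 0.2727.

G0 X-3.45 Y-0.61 Z8.28
G1 X-2.95 Y-1.88 E0.0170
G1 X-2.01 Y-2.87 E0.0341
G1 X-0.76 Y-3.42 E0.0511
G1 X0.61 Y-3.45 E0.0682
G1 X1.88 Y-2.95 E0.0852
G1 X2.87 Y-2.01 E0.1022
G1 X3.42 Y-0.76 E0.1193
G1 X3.45 Y0.61 E0.1364
G1 X2.95 Y1.88 E0.1534
G1 X2.01 Y2.87 E0.1704
G1 X0.76 Y3.42 E0.1874
G1 X-0.61 Y3.45 E0.2045
G1 X-1.88 Y2.95 E0.2215
G1 X-2.87 Y2.01 E0.2386
G1 X-3.42 Y0.76 E0.2556
G1 X-3.45 Y-0.61 E0.2727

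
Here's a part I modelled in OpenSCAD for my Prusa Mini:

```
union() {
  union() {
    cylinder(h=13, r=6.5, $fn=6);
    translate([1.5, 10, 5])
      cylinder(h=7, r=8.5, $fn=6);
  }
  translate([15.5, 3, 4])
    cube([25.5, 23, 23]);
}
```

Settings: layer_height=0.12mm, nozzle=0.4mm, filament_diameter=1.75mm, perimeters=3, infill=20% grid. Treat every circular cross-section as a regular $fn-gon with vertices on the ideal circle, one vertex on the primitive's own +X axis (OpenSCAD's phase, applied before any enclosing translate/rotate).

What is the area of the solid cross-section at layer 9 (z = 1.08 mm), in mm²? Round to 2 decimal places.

At z = 1.08 mm: the cylinder: section is a regular 6-gon, circumradius r=6.5 (area = (6/2)·6.500²·sin(360°/6) = 109.77 mm²); the cylinder at (1.5, 10) is absent (z outside [5, 12]); Combining (union): only the r=6.5 cylinder is present, so the union is just that shape — area = 109.77 mm²; the cube at (15.5, 3) is absent (z outside [4, 27]); Merging all regions: only that combined region is present, so the union is just that shape — area = 109.77 mm². Overall, the cross-section is a single solid region. Net area = 109.77 mm².

109.77 mm²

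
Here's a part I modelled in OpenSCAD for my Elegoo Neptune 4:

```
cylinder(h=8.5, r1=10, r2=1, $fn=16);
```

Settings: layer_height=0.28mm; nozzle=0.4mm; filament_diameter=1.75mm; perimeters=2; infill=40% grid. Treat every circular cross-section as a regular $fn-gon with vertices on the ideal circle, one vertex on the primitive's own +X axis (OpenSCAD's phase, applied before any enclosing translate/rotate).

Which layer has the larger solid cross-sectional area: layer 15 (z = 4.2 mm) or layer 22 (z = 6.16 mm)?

layer 15 (z = 4.2 mm)

Layer 15 (z = 4.2): the cone contributes a regular 16-gon of circumradius 5.553 (interpolated between r1=10 and r2=1 at t=0.494) (area = (16/2)·5.553²·sin(360°/16) = 94.40 mm²). So its area = 94.40 mm². Layer 22 (z = 6.16): the cone (r1=10→r2=1) has section circumradius 3.478 here — a regular 16-gon (area = (16/2)·3.478²·sin(360°/16) = 37.03 mm²). So its area = 37.03 mm². Layer 15 is larger (94.40 vs 37.03 mm²).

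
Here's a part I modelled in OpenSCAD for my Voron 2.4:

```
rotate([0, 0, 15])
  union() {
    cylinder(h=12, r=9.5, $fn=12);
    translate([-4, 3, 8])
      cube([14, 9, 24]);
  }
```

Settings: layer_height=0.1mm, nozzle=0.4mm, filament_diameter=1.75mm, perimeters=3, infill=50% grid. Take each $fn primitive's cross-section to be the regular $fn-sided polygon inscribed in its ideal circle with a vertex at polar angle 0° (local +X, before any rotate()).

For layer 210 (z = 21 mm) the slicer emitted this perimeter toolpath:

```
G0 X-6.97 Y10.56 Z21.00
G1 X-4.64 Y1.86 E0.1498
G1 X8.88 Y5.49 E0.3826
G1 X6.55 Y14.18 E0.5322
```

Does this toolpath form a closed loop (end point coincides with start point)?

Start point (G0): (-6.97, 10.56). End point (last G1): the path does not return to the start — open.

no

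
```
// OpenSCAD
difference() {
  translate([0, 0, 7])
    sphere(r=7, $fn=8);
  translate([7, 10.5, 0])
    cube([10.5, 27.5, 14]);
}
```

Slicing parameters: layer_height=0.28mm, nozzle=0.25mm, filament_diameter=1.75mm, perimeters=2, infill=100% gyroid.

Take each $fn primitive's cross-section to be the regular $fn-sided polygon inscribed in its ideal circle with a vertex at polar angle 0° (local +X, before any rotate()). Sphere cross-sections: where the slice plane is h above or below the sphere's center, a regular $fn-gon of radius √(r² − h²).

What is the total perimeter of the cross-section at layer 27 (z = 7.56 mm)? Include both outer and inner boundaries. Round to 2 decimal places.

42.72 mm

At z = 7.56 mm: the r=7 sphere slices to a regular 8-gon of circumradius 6.978 (√(r²−h²) with h=0.56 from center) (perimeter = 2·8·6.978·sin(180°/8) = 42.72 mm); the cube at (7, 10.5) is present — its section is the full 10.5×27.5 rectangle (perimeter 76.00 mm); After the difference (first − rest): starting from the r=7 sphere, the 10.5×27.5 cube at (7, 10.5) misses the remaining region (no effect) — boundary = 42.72 mm. Overall, the cross-section is a single solid region. Total boundary length (outer) = 42.72 mm.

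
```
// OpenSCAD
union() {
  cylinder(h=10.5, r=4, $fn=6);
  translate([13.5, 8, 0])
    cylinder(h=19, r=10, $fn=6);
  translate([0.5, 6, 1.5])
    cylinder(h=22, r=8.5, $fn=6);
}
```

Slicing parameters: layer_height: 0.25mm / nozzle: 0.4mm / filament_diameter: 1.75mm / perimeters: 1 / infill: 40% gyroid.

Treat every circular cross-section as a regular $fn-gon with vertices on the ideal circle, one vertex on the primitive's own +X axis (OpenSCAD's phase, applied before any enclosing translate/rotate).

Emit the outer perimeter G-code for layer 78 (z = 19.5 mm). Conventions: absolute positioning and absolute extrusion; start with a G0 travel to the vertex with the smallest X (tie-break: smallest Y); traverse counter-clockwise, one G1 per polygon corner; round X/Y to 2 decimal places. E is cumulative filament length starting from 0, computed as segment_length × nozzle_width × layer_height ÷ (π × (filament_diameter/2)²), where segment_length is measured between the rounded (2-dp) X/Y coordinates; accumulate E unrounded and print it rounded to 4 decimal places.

G0 X-8.00 Y6.00 Z19.50
G1 X-3.75 Y-1.36 E0.3533
G1 X4.75 Y-1.36 E0.7067
G1 X9.00 Y6.00 E1.0601
G1 X4.75 Y13.36 E1.4134
G1 X-3.75 Y13.36 E1.7668
G1 X-8.00 Y6.00 E2.1202

At z = 19.5 mm: the cylinder is not intersected at this z (z outside [0, 10.5]); the cylinder at (13.5, 8) does not reach this height (z outside [0, 19]); the r=8.5 cylinder at (0.5, 6) contributes a regular 6-gon of circumradius 8.5; Combining (union): only the r=8.5 cylinder at (0.5, 6) is present, so the union is just that shape — 1 connected region. The outline is a single polygon with 6 vertices. Extrusion per mm of travel: 0.4 × 0.25 / (π × 0.875²) = 0.041575. Accumulating E over each segment gives final E = 2.1202.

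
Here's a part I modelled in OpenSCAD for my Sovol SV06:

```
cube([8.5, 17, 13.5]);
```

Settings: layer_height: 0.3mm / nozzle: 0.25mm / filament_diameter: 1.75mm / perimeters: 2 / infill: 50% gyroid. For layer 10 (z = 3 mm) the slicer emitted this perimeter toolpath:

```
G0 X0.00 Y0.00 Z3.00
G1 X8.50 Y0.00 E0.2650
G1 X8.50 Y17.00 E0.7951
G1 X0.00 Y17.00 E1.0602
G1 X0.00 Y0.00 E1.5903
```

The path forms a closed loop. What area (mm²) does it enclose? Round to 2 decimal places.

144.50 mm²

Apply the shoelace formula to the sequence of (X, Y) vertices; enclosed area = 144.50 mm².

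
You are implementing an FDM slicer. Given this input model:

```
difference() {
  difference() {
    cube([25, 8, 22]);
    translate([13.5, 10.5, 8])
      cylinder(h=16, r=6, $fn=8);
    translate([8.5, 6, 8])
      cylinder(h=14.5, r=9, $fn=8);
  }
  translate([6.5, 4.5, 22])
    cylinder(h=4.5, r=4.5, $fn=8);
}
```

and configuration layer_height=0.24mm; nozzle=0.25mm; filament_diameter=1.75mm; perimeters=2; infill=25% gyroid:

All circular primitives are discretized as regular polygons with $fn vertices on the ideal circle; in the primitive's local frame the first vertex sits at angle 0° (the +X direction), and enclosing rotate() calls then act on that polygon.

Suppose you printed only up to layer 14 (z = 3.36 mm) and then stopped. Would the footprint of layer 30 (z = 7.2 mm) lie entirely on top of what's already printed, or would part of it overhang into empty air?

Compare the two slices. At z = 3.36: the cube (footprint 25×8) is included at this height (area 200.00 mm²); the cylinder at (13.5, 10.5) does not reach this height (z outside [8, 24]); the cylinder at (8.5, 6) does not reach this height (z outside [8, 22.5]); Taking the first minus the rest: none of the subtracted shapes is present at this height, so the 25×8 cube is unchanged — area = 200.00 mm²; the cylinder at (6.5, 4.5) is absent (z outside [22, 26.5]); Taking the first minus the rest: none of the subtracted shapes is present at this height, so that combined region is unchanged — area = 200.00 mm². At z = 7.2: the cube (footprint 25×8) is included at this height (area 200.00 mm²); the cylinder at (13.5, 10.5) does not reach this height (z outside [8, 24]); the cylinder at (8.5, 6) does not reach this height (z outside [8, 22.5]); After the difference (first − rest): none of the subtracted shapes is present at this height, so the 25×8 cube is unchanged — area = 200.00 mm²; the cylinder at (6.5, 4.5) is absent (z outside [22, 26.5]); Subtracting the remaining from the first: none of the subtracted shapes is present at this height, so the result so far is unchanged — area = 200.00 mm². Checking containment: the cross-section at z = 7.2 is a subset of the cross-section at z = 3.36.

entirely on top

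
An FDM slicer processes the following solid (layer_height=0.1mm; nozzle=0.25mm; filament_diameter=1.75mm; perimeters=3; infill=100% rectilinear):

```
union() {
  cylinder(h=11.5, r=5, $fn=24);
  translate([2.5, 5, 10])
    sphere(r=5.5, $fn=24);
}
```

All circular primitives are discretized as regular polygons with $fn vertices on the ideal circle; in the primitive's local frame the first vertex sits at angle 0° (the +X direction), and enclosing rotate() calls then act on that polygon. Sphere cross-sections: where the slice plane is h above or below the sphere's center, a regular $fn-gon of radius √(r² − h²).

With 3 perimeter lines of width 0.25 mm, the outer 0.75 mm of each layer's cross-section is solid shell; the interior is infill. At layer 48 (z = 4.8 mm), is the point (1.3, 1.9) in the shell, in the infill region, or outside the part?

infill

At z = 4.8 mm: the r=5 cylinder contributes a regular 24-gon of circumradius 5; the r=5.5 sphere at (2.5, 5) contributes a regular 24-gon of circumradius √(5.5²−5.2²) = 1.792; Taking the union: the regions partially overlap (shared area 2.54 mm²), so overlapping operands fuse into one piece — 1 connected region. Overall, the cross-section is a single solid region. The nearest boundary edge runs (3.77, 3.73)→(3.52, 3.55); distance from the point to it = 2.77 mm. The point is inside the cross-section and 2.77 mm from the nearest boundary — more than the 0.75 mm shell width (3 × 0.25), so it's in the infill interior.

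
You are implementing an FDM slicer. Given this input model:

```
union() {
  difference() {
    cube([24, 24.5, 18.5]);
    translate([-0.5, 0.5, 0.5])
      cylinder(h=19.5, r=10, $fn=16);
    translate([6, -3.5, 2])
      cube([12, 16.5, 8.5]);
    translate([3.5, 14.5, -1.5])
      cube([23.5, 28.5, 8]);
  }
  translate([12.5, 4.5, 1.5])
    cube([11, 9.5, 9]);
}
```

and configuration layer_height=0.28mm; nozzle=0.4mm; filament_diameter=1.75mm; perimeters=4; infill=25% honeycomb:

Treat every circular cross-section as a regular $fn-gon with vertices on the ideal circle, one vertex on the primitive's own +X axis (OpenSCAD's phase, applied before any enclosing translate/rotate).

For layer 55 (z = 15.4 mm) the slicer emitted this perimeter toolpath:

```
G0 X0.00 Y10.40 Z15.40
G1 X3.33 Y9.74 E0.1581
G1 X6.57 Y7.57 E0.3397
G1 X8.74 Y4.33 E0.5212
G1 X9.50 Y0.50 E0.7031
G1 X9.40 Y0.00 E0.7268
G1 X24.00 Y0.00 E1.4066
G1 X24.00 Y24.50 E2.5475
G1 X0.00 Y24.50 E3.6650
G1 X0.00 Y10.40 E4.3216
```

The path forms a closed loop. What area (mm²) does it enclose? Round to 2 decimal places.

Apply the shoelace formula to the sequence of (X, Y) vertices; enclosed area = 511.70 mm².

511.70 mm²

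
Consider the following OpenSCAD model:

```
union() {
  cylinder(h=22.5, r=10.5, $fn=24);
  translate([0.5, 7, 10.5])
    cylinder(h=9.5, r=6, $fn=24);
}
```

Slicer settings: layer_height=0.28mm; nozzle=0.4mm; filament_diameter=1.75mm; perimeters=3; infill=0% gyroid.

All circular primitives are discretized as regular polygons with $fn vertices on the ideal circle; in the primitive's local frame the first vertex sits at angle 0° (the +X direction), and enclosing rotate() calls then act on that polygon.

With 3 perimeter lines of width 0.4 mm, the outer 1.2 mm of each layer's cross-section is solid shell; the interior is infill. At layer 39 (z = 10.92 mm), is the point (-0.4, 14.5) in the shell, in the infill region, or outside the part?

outside

At z = 10.92 mm: the cylinder: section is a regular 24-gon, circumradius r=10.5; the r=6 cylinder at (0.5, 7) gives a regular 24-gon of circumradius 6 (constant along its height); Merging all regions: the regions partially overlap (shared area 89.32 mm²), so overlapping operands fuse into one piece — 1 connected region. Overall, the cross-section is a single solid region. The nearest boundary edge runs (-1.05, 12.80)→(0.50, 13.00); distance from the point to it = 1.60 mm. The point is not inside any of the regions above, so it lies outside the cross-section (1.60 mm from the nearest boundary).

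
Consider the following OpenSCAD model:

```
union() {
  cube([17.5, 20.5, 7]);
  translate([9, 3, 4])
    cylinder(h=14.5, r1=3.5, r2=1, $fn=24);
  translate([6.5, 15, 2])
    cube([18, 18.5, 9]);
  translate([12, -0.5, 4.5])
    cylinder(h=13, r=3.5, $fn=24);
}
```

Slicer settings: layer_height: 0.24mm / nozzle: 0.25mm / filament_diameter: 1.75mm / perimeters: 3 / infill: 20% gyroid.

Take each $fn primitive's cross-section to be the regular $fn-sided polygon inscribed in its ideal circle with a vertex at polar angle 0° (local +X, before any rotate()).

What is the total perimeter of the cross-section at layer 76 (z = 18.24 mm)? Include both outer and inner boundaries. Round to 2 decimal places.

6.55 mm

At z = 18.24 mm: the cube is absent (z outside [0, 7]); the cone at (9, 3): at t=0.982 of its height the radius interpolates to r₁+(r₂−r₁)t = 1.045, giving a regular 24-gon of that circumradius (perimeter = 2·24·1.045·sin(180°/24) = 6.55 mm); the cube at (6.5, 15) is absent (z outside [2, 11]); the cylinder at (12, -0.5) is not intersected at this z (z outside [4.5, 17.5]); Merging all regions: only the cone at (9, 3) is present, so the union is just that shape — boundary = 6.55 mm. Overall, the cross-section is a single solid region. Total boundary length (outer) = 6.55 mm.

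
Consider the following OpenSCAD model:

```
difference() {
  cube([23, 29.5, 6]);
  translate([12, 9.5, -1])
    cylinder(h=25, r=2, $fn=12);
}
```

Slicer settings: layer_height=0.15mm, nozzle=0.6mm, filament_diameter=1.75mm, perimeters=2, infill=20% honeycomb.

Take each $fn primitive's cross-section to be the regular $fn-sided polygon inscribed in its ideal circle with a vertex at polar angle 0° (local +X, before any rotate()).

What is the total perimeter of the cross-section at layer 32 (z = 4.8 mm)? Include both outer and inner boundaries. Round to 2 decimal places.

At z = 4.8 mm: the 23×29.5 cube contributes its full rectangle (perimeter 105.00 mm); the r=2 cylinder at (12, 9.5) gives a regular 12-gon of circumradius 2 (constant along its height) (perimeter = 2·12·2.000·sin(180°/12) = 12.42 mm); Taking the first minus the rest: starting from the 23×29.5 cube, the r=2 cylinder at (12, 9.5) lies wholly inside it (removes its full 12.00 mm² and its 12.42 mm outline becomes a hole wall) — boundary (outer + 1 inner loop) = 117.42 mm. Overall, the cross-section is one region with 1 hole. Total boundary length (outer + inner) = 117.42 mm.

117.42 mm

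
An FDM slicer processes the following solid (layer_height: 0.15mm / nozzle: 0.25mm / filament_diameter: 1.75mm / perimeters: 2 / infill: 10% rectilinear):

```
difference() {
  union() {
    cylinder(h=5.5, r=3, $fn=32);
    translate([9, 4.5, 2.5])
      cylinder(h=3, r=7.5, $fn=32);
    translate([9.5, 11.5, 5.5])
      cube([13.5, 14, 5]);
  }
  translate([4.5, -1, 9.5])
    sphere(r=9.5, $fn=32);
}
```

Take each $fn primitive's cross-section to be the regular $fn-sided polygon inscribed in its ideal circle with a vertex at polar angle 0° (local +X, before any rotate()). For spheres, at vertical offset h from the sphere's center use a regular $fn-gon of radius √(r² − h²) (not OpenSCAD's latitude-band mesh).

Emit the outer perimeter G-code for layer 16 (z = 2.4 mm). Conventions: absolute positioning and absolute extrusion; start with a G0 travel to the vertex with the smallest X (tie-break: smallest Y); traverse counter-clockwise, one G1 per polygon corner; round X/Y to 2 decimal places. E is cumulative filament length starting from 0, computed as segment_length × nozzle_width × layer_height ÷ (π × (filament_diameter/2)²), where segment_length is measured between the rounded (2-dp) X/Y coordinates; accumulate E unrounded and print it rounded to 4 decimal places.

At z = 2.4 mm: the r=3 cylinder contributes a regular 32-gon of circumradius 3; the cylinder at (9, 4.5) is absent (z outside [2.5, 5.5]); the cube at (9.5, 11.5) does not reach this height (z outside [5.5, 10.5]); Merging all regions: only the r=3 cylinder is present, so the union is just that shape — 1 connected region; the sphere at (4.5, -1): section is a regular 32-gon, circumradius = √(r²−h²) = √(9.5²−7.1²) = 6.312; After the difference (first − rest): starting from that combined region, the r=9.5 sphere at (4.5, -1) partially overlaps it — only the 22.53 mm² overlap (of its 124.36 mm²) is removed, clipping the outline — 1 connected region. The outline is a single polygon with 20 vertices. Extrusion per mm of travel: 0.25 × 0.15 / (π × 0.875²) = 0.015591. Accumulating E over each segment gives final E = 0.2058.

G0 X-3.00 Y0.00 Z2.40
G1 X-2.94 Y-0.59 E0.0092
G1 X-2.77 Y-1.15 E0.0184
G1 X-2.49 Y-1.67 E0.0276
G1 X-2.12 Y-2.12 E0.0367
G1 X-1.67 Y-2.49 E0.0457
G1 X-1.60 Y-2.53 E0.0470
G1 X-1.69 Y-2.23 E0.0519
G1 X-1.81 Y-1.00 E0.0712
G1 X-1.69 Y0.23 E0.0904
G1 X-1.33 Y1.42 E0.1098
G1 X-0.75 Y2.51 E0.1291
G1 X-0.37 Y2.96 E0.1382
G1 X-0.59 Y2.94 E0.1417
G1 X-1.15 Y2.77 E0.1508
G1 X-1.67 Y2.49 E0.1600
G1 X-2.12 Y2.12 E0.1691
G1 X-2.49 Y1.67 E0.1782
G1 X-2.77 Y1.15 E0.1874
G1 X-2.94 Y0.59 E0.1965
G1 X-3.00 Y0.00 E0.2058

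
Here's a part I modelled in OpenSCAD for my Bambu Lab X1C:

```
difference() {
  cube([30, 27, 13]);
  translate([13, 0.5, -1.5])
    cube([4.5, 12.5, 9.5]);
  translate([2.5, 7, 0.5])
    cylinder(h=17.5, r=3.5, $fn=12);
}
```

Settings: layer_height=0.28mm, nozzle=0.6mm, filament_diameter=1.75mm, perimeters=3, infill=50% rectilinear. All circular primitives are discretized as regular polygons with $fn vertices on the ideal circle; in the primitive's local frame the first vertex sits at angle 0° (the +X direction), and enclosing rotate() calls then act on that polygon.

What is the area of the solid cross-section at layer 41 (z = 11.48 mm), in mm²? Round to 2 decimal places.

776.21 mm²

At z = 11.48 mm: the cube is present — its section is the full 30×27 rectangle (area 810.00 mm²); the cube at (13, 0.5) does not reach this height (z outside [-1.5, 8]); the cylinder at (2.5, 7): section is a regular 12-gon, circumradius r=3.5 (area = (12/2)·3.500²·sin(360°/12) = 36.75 mm²); Taking the first minus the rest: starting from the 30×27 cube (810.00 mm²), the r=3.5 cylinder at (2.5, 7) partially overlaps it — only the 33.79 mm² overlap (of its 36.75 mm²) is removed, clipping the outline — area = 776.21 mm². Overall, the cross-section is a single solid region. Net area = 776.21 mm².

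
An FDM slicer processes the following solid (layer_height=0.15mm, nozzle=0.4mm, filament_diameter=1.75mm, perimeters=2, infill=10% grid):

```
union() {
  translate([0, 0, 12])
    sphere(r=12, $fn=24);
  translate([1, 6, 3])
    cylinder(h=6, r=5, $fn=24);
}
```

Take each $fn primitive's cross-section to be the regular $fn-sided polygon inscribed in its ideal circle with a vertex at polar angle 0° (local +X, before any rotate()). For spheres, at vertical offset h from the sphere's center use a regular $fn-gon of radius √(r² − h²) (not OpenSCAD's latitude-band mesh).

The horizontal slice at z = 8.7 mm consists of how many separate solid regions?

1

At z = 8.7 mm: the sphere: section is a regular 24-gon, circumradius = √(r²−h²) = √(12²−3.3²) = 11.537; the r=5 cylinder at (1, 6) gives a regular 24-gon of circumradius 5 (constant along its height); Combining (union): the r=5 cylinder at (1, 6) lies entirely inside the r=12 sphere, so the union is just the r=12 sphere — 1 connected region. The result has 1 disconnected region.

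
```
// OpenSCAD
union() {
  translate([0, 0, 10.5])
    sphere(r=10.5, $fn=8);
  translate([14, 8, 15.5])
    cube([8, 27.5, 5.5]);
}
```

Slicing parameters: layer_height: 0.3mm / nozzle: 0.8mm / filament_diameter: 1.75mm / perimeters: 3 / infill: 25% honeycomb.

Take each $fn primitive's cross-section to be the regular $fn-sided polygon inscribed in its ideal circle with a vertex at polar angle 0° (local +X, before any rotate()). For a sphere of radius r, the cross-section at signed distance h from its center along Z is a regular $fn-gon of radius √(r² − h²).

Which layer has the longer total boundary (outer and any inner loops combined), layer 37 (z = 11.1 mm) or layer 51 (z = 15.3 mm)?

Layer 37 (z = 11.1): the r=10.5 sphere contributes a regular 8-gon of circumradius √(10.5²−0.6²) = 10.483 (perimeter = 2·8·10.483·sin(180°/8) = 64.19 mm); the cube at (14, 8) does not reach this height (z outside [15.5, 21]); Taking the union: only the r=10.5 sphere is present, so the union is just that shape — boundary = 64.19 mm. So its perimeter = 64.19 mm. Layer 51 (z = 15.3): the r=10.5 sphere contributes a regular 8-gon of circumradius √(10.5²−4.8²) = 9.339 (perimeter = 2·8·9.339·sin(180°/8) = 57.18 mm); the cube at (14, 8) is not intersected at this z (z outside [15.5, 21]); Combining (union): only the r=10.5 sphere is present, so the union is just that shape — boundary = 57.18 mm. So its perimeter = 57.18 mm. Layer 37 is larger (64.19 vs 57.18 mm).

layer 37 (z = 11.1 mm)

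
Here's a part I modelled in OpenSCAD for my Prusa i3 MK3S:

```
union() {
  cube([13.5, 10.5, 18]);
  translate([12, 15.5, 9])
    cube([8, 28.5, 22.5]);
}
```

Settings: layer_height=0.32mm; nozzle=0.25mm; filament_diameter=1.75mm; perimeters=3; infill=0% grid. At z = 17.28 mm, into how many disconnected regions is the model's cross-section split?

At z = 17.28 mm: the cube is present — its section is the full 13.5×10.5 rectangle; the 8×28.5 cube at (12, 15.5) contributes its full rectangle; Combining (union): the 2 present regions are separate (no shared area or edge), so areas and boundary lengths simply add and each stays a separate island — 2 connected regions. The result has 2 disconnected regions.

2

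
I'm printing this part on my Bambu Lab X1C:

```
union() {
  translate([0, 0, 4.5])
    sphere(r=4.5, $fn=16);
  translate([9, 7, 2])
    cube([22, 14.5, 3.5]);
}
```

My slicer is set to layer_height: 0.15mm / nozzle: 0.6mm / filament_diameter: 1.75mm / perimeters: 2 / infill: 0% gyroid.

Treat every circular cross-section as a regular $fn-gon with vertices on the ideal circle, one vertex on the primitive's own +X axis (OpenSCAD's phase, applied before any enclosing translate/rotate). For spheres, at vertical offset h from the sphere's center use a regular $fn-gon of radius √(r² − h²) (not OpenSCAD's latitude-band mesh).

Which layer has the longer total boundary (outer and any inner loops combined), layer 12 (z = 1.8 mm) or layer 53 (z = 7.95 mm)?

Layer 12 (z = 1.8): the r=4.5 sphere slices to a regular 16-gon of circumradius 3.600 (√(r²−h²) with h=2.7 from center) (perimeter = 2·16·3.600·sin(180°/16) = 22.47 mm); the cube at (9, 7) is absent (z outside [2, 5.5]); Combining (union): only the r=4.5 sphere is present, so the union is just that shape — boundary = 22.47 mm. So its perimeter = 22.47 mm. Layer 53 (z = 7.95): the r=4.5 sphere slices to a regular 16-gon of circumradius 2.889 (√(r²−h²) with h=3.45 from center) (perimeter = 2·16·2.889·sin(180°/16) = 18.04 mm); the cube at (9, 7) is absent (z outside [2, 5.5]); Taking the union: only the r=4.5 sphere is present, so the union is just that shape — boundary = 18.04 mm. So its perimeter = 18.04 mm. Layer 12 is larger (22.47 vs 18.04 mm).

layer 12 (z = 1.8 mm)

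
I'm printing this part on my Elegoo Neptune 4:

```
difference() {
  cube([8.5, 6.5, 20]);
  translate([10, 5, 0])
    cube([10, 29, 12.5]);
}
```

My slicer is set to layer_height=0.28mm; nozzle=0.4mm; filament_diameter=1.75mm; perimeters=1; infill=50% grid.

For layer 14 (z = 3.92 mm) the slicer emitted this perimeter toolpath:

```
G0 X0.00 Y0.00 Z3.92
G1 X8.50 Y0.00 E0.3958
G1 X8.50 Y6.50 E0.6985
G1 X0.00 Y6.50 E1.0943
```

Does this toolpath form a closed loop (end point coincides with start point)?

no

Start point (G0): (0.00, 0.00). End point (last G1): the path does not return to the start — open.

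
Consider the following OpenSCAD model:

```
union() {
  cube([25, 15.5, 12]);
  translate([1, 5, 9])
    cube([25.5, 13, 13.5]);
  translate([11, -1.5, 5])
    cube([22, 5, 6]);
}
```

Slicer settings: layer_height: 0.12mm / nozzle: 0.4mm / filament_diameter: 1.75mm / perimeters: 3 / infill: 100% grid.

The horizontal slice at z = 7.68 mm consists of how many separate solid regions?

At z = 7.68 mm: the 25×15.5 cube contributes its full rectangle; the cube at (1, 5) is not intersected at this z (z outside [9, 22.5]); the cube at (11, -1.5) (footprint 22×5) is included at this height; Taking the union: the regions partially overlap (shared area 49.00 mm²), so overlapping operands fuse into one piece — 1 connected region. The result has 1 disconnected region.

1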